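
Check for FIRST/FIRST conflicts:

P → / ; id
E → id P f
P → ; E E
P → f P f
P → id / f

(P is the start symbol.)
A FIRST/FIRST conflict occurs when two productions N → α and N → β for the same non-terminal have FIRST(α) ∩ FIRST(β) ≠ ∅ (with ε ∈ FIRST of a nullable right-hand side, so two nullable alternatives also conflict).

Productions for P:
  P → / ; id: FIRST = { '/' }
  P → ; E E: FIRST = { ';' }
  P → f P f: FIRST = { 'f' }
  P → id / f: FIRST = { 'id' }
E has only one production, so no FIRST/FIRST conflict is possible there.

All alternatives of each non-terminal have pairwise disjoint FIRST sets.

Answer: No FIRST/FIRST conflicts.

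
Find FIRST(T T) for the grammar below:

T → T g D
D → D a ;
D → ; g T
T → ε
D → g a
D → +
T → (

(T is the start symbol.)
FIRST sets of the non-terminals involved (from the grammar, by fixed-point iteration):
  FIRST(T) = { '(', 'g', ε }

To compute FIRST(T T), process the symbols left to right:
Symbol T is a non-terminal. Add FIRST(T) \ {ε} = { '(', 'g' }
T is nullable (ε ∈ FIRST(T)), continue to the next symbol.
Symbol T is a non-terminal. Add FIRST(T) \ {ε} = { '(', 'g' }
T is nullable (ε ∈ FIRST(T)), continue to the next symbol.
All symbols are nullable, so ε is in the result.
FIRST(T T) = { '(', 'g', ε }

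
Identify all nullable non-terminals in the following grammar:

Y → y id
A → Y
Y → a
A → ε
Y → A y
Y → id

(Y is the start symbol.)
{ 'A' }

ε-productions: A → ε
So A is immediately nullable.
No further non-terminal can be added: every production for the remaining non-terminals contains a terminal or a non-nullable non-terminal.
Nullable = { 'A' }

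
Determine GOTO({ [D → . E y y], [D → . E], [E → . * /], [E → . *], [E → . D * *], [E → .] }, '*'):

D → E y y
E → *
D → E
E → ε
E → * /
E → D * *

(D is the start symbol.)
{ [E → * . /], [E → * .] }

GOTO(I, '*') = CLOSURE({ [A → αX.β] : [A → α.Xβ] ∈ I, X = '*' })

Items with dot before '*', with the dot advanced:
  [E → . *] → [E → * .]
  [E → . * /] → [E → * . /]
Closure adds nothing (no advanced item has the dot before a non-terminal).

GOTO = { [E → * . /], [E → * .] }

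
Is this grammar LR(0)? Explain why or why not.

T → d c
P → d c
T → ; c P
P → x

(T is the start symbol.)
A grammar is LR(0) if no state in the canonical LR(0) collection has:
  - both a shift item (dot before a terminal) and a complete item (shift-reduce conflict), or
  - two or more complete items (reduce-reduce conflict; the accept item [T' → T .] counts as a complete item here).

Augment with T' → T and build the canonical LR(0) collection (I0 = CLOSURE({[T' → . T]}), then GOTO on every symbol after a dot until no new states appear). It has 10 states:
  I0: { [T → . ; c P], [T → . d c], [T' → . T] }  — shift
  I1: { [T → ; . c P] }  — shift
  I2: { [T' → T .] }  — accept
  I3: { [T → d . c] }  — shift
  I4: { [T → d c .] }  — reduce
  I5: { [P → . d c], [P → . x], [T → ; c . P] }  — shift
  I6: { [T → ; c P .] }  — reduce
  I7: { [P → d . c] }  — shift
  I8: { [P → x .] }  — reduce
  I9: { [P → d c .] }  — reduce

Every state is either a pure shift/goto state or contains exactly one complete item and nothing to shift — no conflicts. The grammar is LR(0).

Answer: Yes, the grammar is LR(0)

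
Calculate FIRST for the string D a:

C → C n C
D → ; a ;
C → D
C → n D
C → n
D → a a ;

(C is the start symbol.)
FIRST sets of the non-terminals involved (from the grammar, by fixed-point iteration):
  FIRST(D) = { ';', 'a' }

To compute FIRST(D a), process the symbols left to right:
Symbol D is a non-terminal. Add FIRST(D) \ {ε} = { ';', 'a' }
D is not nullable (ε ∉ FIRST(D)), so stop here.
FIRST(D a) = { ';', 'a' }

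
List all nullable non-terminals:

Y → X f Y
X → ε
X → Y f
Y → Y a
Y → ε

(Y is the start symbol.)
A non-terminal is nullable if it can derive ε (the empty string): either it has an ε-production, or it has a production whose right-hand side consists entirely of nullable non-terminals.

ε-productions: X → ε, Y → ε
So X, Y are immediately nullable.
Every non-terminal is now nullable.
Nullable = { 'X', 'Y' }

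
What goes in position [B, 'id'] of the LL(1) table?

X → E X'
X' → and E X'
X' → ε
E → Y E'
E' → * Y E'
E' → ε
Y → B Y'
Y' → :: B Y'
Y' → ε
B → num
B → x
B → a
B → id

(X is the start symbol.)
To find M[B, 'id'], we find productions for B where 'id' is in the predict set (PREDICT(N → α) = (FIRST(α) \ {ε}) ∪ (FOLLOW(N) if α ⇒* ε)).

B → num: PREDICT = { 'num' }
B → x: PREDICT = { 'x' }
B → a: PREDICT = { 'a' }
B → id: PREDICT = { 'id' }
  'id' is in predict set, so this production goes in M[B, 'id']

M[B, 'id'] = B → id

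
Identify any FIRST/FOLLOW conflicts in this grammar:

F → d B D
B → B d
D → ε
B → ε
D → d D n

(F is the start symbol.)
Yes. B → B d with FOLLOW(B) on { 'd' }

A FIRST/FOLLOW conflict occurs when a non-terminal N has a nullable alternative N → β (β ⇒* ε) and another alternative N → α with FIRST(α) ∩ FOLLOW(N) ≠ ∅: on such a lookahead the parser cannot decide between expanding α and letting N vanish via β.

Nullable non-terminals: B, D.
FIRST sets used below: FIRST(B) = { 'd', ε }

B: nullable alternative(s) B → ε; FOLLOW(B) = { $, 'd' }
  B → B d: FIRST \ {ε} = { 'd' } — overlaps FOLLOW(B) on { 'd' }: CONFLICT
  B → ε: FIRST \ {ε} = { } — this is the only nullable alternative, skip

D: nullable alternative(s) D → ε; FOLLOW(D) = { $, 'n' }
  D → ε: FIRST \ {ε} = { } — this is the only nullable alternative, skip
  D → d D n: FIRST \ {ε} = { 'd' } — disjoint from FOLLOW(D)

F has no nullable alternative, so no FIRST/FOLLOW check is needed there.

So the grammar has 1 FIRST/FOLLOW conflict (marked CONFLICT above).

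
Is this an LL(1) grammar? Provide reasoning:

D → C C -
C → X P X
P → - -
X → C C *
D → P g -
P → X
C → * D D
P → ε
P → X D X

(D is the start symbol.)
Relevant sets:
  FIRST(C) = { '*' }
  FIRST(P) = { '*', '-', ε }
  FIRST(X) = { '*' }
  FOLLOW(P) = { '*', 'g' }

For D:
  PREDICT(D → C C '-') = { '*' }
  PREDICT(D → P g '-') = { '*', '-', 'g' }
For C:
  PREDICT(C → X P X) = { '*' }
  PREDICT(C → '*' D D) = { '*' }
For P:
  PREDICT(P → '-' '-') = { '-' }
  PREDICT(P → X) = { '*' }
  PREDICT(P → ε) = { '*', 'g' }
  PREDICT(P → X D X) = { '*' }
X has a single production, so nothing to check there.

Conflict found: Predict set conflict for D: { '*' }
The grammar is NOT LL(1).

Answer: No. Predict set conflict for D: { '*' }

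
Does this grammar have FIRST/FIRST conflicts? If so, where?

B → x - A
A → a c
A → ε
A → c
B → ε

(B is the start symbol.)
A FIRST/FIRST conflict occurs when two productions N → α and N → β for the same non-terminal have FIRST(α) ∩ FIRST(β) ≠ ∅ (with ε ∈ FIRST of a nullable right-hand side, so two nullable alternatives also conflict).

Productions for B:
  B → x - A: FIRST = { 'x' }
  B → ε: FIRST = { ε }
Productions for A:
  A → a c: FIRST = { 'a' }
  A → ε: FIRST = { ε }
  A → c: FIRST = { 'c' }

All alternatives of each non-terminal have pairwise disjoint FIRST sets.

Answer: No FIRST/FIRST conflicts.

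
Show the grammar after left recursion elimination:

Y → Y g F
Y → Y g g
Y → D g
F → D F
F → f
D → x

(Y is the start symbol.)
Y → D g Y'
Y' → g F Y'
Y' → g g Y'
Y' → ε
F → D F
F → f
D → x

Y is directly left-recursive. The standard transformation for
  A → A α₁ | ... | A α_m | β₁ | ... | β_n
is
  A  → β₁ A' | ... | β_n A'
  A' → α₁ A' | ... | α_m A' | ε

Y → D g becomes Y → D g Y'
Y → Y g F becomes Y' → g F Y'
Y → Y g g becomes Y' → g g Y'
Add Y' → ε

Productions for other non-terminals are unchanged:
  F → D F
  F → f
  D → x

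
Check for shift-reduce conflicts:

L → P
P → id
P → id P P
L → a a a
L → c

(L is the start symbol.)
Yes — I5: [P → id .] vs [P → . id]

A shift-reduce conflict occurs when an LR(0) state has both:
  - a complete (reduce) item [A → α .] (dot at the end), and
  - a shift item [B → β . c γ] (dot before a terminal).

Augment with L' → L and build the canonical LR(0) collection (I0 = CLOSURE({[L' → . L]}), then GOTO on every symbol after a dot until no new states appear). It has 10 states:
  I0: { [L → . P], [L → . a a a], [L → . c], [L' → . L], [P → . id P P], [P → . id] }  — shift
  I1: { [L' → L .] }  — accept
  I2: { [L → P .] }  — reduce
  I3: { [L → a . a a] }  — shift
  I4: { [L → c .] }  — reduce
  I5: { [P → . id P P], [P → . id], [P → id . P P], [P → id .] }  — shift, reduce
  I6: { [P → . id P P], [P → . id], [P → id P . P] }  — shift
  I7: { [P → id P P .] }  — reduce
  I8: { [L → a a . a] }  — shift
  I9: { [L → a a a .] }  — reduce

I5 contains reduce item [P → id .] and shift items [P → . id], [P → . id P P] — shift-reduce conflict.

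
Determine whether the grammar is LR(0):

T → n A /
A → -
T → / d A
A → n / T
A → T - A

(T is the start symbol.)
Yes, the grammar is LR(0)

Augment with T' → T and build the canonical LR(0) collection (I0 = CLOSURE({[T' → . T]}), then GOTO on every symbol after a dot until no new states appear). It has 15 states:
  I0: { [T → . / d A], [T → . n A /], [T' → . T] }  — shift
  I1: { [T → / . d A] }  — shift
  I2: { [T' → T .] }  — accept
  I3: { [A → . -], [A → . T - A], [A → . n / T], [T → . / d A], [T → . n A /], [T → n . A /] }  — shift
  I4: { [A → - .] }  — reduce
  I5: { [T → n A . /] }  — shift
  I6: { [A → T . - A] }  — shift
  I7: { [A → . -], [A → . T - A], [A → . n / T], [A → n . / T], [T → . / d A], [T → . n A /], [T → n . A /] }  — shift
  I8: { [A → n / . T], [T → . / d A], [T → . n A /], [T → / . d A] }  — shift
  I9: { [A → n / T .] }  — reduce
  I10: { [A → . -], [A → . T - A], [A → . n / T], [T → . / d A], [T → . n A /], [T → / d . A] }  — shift
  I11: { [T → / d A .] }  — reduce
  I12: { [A → . -], [A → . T - A], [A → . n / T], [A → T - . A], [T → . / d A], [T → . n A /] }  — shift
  I13: { [A → T - A .] }  — reduce
  I14: { [T → n A / .] }  — reduce

Every state is either a pure shift/goto state or contains exactly one complete item and nothing to shift — no conflicts. The grammar is LR(0).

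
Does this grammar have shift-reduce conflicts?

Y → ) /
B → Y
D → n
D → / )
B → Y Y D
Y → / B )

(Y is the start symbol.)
Yes — I5: [B → Y .] vs [Y → . ) /]

A shift-reduce conflict occurs when an LR(0) state has both:
  - a complete (reduce) item [A → α .] (dot at the end), and
  - a shift item [B → β . c γ] (dot before a terminal).

Augment with Y' → Y and build the canonical LR(0) collection (I0 = CLOSURE({[Y' → . Y]}), then GOTO on every symbol after a dot until no new states appear). It has 13 states:
  I0: { [Y → . ) /], [Y → . / B )], [Y' → . Y] }  — shift
  I1: { [Y → ) . /] }  — shift
  I2: { [B → . Y Y D], [B → . Y], [Y → . ) /], [Y → . / B )], [Y → / . B )] }  — shift
  I3: { [Y' → Y .] }  — accept
  I4: { [Y → / B . )] }  — shift
  I5: { [B → Y . Y D], [B → Y .], [Y → . ) /], [Y → . / B )] }  — shift, reduce
  I6: { [B → Y Y . D], [D → . / )], [D → . n] }  — shift
  I7: { [D → / . )] }  — shift
  I8: { [B → Y Y D .] }  — reduce
  I9: { [D → n .] }  — reduce
  I10: { [D → / ) .] }  — reduce
  I11: { [Y → / B ) .] }  — reduce
  I12: { [Y → ) / .] }  — reduce

I5 contains reduce item [B → Y .] and shift items [Y → . ) /], [Y → . / B )] — shift-reduce conflict.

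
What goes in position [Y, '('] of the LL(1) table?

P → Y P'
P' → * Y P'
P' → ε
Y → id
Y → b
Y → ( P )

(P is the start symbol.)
Y → ( P )

To find M[Y, '('], we find productions for Y where '(' is in the predict set (PREDICT(N → α) = (FIRST(α) \ {ε}) ∪ (FOLLOW(N) if α ⇒* ε)).

Y → id: PREDICT = { 'id' }
Y → b: PREDICT = { 'b' }
Y → ( P ): PREDICT = { '(' }
  '(' is in predict set, so this production goes in M[Y, '(']

M[Y, '('] = Y → ( P )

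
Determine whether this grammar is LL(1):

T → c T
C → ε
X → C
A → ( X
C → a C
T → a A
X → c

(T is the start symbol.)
Yes, the grammar is LL(1).

A grammar is LL(1) if for each non-terminal N with multiple productions, the predict sets of those productions are pairwise disjoint, where PREDICT(N → α) = (FIRST(α) \ {ε}) ∪ (FOLLOW(N) if α ⇒* ε).

Relevant sets:
  FIRST(C) = { 'a', ε }
  FOLLOW(C) = { $ }
  FOLLOW(X) = { $ }

For T:
  PREDICT(T → c T) = { 'c' }
  PREDICT(T → a A) = { 'a' }
For C:
  PREDICT(C → ε) = { $ }
  PREDICT(C → a C) = { 'a' }
For X:
  PREDICT(X → C) = { $, 'a' }
  PREDICT(X → c) = { 'c' }
A has a single production, so nothing to check there.

All predict sets are disjoint. The grammar IS LL(1).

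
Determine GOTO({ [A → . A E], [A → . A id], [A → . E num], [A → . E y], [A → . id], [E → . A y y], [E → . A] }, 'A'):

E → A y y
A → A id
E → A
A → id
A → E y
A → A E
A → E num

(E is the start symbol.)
GOTO(I, 'A') = CLOSURE({ [A → αX.β] : [A → α.Xβ] ∈ I, X = 'A' })

Items with dot before 'A', with the dot advanced:
  [A → . A E] → [A → A . E]
  [A → . A id] → [A → A . id]
  [E → . A] → [E → A .]
  [E → . A y y] → [E → A . y y]
Closure of the advanced items:
  [A → A . E] has the dot before E: add [E → . A y y], [E → . A]
  [E → . A y y] has the dot before A: add [A → . A id], [A → . id], [A → . E y], [A → . A E], [A → . E num]

GOTO = { [A → . A E], [A → . A id], [A → . E num], [A → . E y], [A → . id], [A → A . E], [A → A . id], [E → . A y y], [E → . A], [E → A . y y], [E → A .] }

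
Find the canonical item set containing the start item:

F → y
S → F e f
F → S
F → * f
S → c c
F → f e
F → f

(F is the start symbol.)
First, augment the grammar with F' → F
I₀ = CLOSURE({ [F' → . F] }):
  [F' → . F] has the dot before F: add [F → . y], [F → . S], [F → . * f], [F → . f e], [F → . f]
  [F → . S] has the dot before S: add [S → . F e f], [S → . c c]
No further items can be added.

I₀ = { [F → . * f], [F → . S], [F → . f e], [F → . f], [F → . y], [F' → . F], [S → . F e f], [S → . c c] }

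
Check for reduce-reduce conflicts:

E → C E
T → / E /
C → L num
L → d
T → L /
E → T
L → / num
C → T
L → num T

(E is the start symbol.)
Augment with E' → E and build the canonical LR(0) collection (I0 = CLOSURE({[E' → . E]}), then GOTO on every symbol after a dot until no new states appear). It has 16 states:
  I0: { [C → . L num], [C → . T], [E → . C E], [E → . T], [E' → . E], [L → . / num], [L → . d], [L → . num T], [T → . / E /], [T → . L /] }  — shift
  I1: { [C → . L num], [C → . T], [E → . C E], [E → . T], [L → . / num], [L → . d], [L → . num T], [L → / . num], [T → . / E /], [T → . L /], [T → / . E /] }  — shift
  I2: { [C → . L num], [C → . T], [E → . C E], [E → . T], [E → C . E], [L → . / num], [L → . d], [L → . num T], [T → . / E /], [T → . L /] }  — shift
  I3: { [E' → E .] }  — accept
  I4: { [C → L . num], [T → L . /] }  — shift
  I5: { [C → T .], [E → T .] }  — 2 reduces
  I6: { [L → d .] }  — reduce
  I7: { [L → . / num], [L → . d], [L → . num T], [L → num . T], [T → . / E /], [T → . L /] }  — shift
  I8: { [T → L . /] }  — shift
  I9: { [L → num T .] }  — reduce
  I10: { [T → L / .] }  — reduce
  I11: { [C → L num .] }  — reduce
  I12: { [E → C E .] }  — reduce
  I13: { [T → / E . /] }  — shift
  I14: { [L → . / num], [L → . d], [L → . num T], [L → / num .], [L → num . T], [T → . / E /], [T → . L /] }  — shift, reduce
  I15: { [T → / E / .] }  — reduce

I5 contains complete items [C → T .], [E → T .] — reduce-reduce conflict.

Answer: Yes — I5: [C → T .] vs [E → T .]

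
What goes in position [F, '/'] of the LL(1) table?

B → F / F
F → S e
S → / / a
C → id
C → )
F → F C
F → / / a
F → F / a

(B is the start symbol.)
To find M[F, '/'], we find productions for F where '/' is in the predict set (PREDICT(N → α) = (FIRST(α) \ {ε}) ∪ (FOLLOW(N) if α ⇒* ε)).

Relevant sets:
  FIRST(S) = { '/' }
  FIRST(F) = { '/' }

F → S e: PREDICT = { '/' }
  '/' is in predict set, so this production goes in M[F, '/']
F → F C: PREDICT = { '/' }
  '/' is in predict set, so this production goes in M[F, '/']
F → / / a: PREDICT = { '/' }
  '/' is in predict set, so this production goes in M[F, '/']
F → F / a: PREDICT = { '/' }
  '/' is in predict set, so this production goes in M[F, '/']

M[F, '/'] = F → S e, F → F C, F → / / a, F → F / a  (a multiply-defined cell — the grammar is not LL(1))

Answer: F → S e, F → F C, F → / / a, F → F / a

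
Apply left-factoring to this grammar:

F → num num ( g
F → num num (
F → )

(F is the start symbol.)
F → num num ( F'
F' → g
F' → ε
F → )

Left-factoring transforms A → αβ₁ | αβ₂ into A → αA' and A' → β₁ | β₂
(α is the longest common prefix among the alternatives). Repeat until
no nonterminal has two alternatives with a common prefix.

Round 1: F has alternatives sharing prefix 'num num ('. Introduce F': F → num num ( F'
  Add: F' → g
  Add: F' → ε

No remaining common prefixes — done.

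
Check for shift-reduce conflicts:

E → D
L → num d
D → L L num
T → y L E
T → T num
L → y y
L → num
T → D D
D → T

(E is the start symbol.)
Yes — I1: [E → D .] vs [L → . num]; I4: [D → T .] vs [T → T . num]; I5: [L → num .] vs [L → num . d]; I8: [L → y y .] vs [L → y . y]; I16: [T → D D .] vs [L → . num]

A shift-reduce conflict occurs when an LR(0) state has both:
  - a complete (reduce) item [A → α .] (dot at the end), and
  - a shift item [B → β . c γ] (dot before a terminal).

Augment with E' → E and build the canonical LR(0) collection (I0 = CLOSURE({[E' → . E]}), then GOTO on every symbol after a dot until no new states appear). It has 17 states:
  I0: { [D → . L L num], [D → . T], [E → . D], [E' → . E], [L → . num d], [L → . num], [L → . y y], [T → . D D], [T → . T num], [T → . y L E] }  — shift
  I1: { [D → . L L num], [D → . T], [E → D .], [L → . num d], [L → . num], [L → . y y], [T → . D D], [T → . T num], [T → . y L E], [T → D . D] }  — shift, reduce
  I2: { [E' → E .] }  — accept
  I3: { [D → L . L num], [L → . num d], [L → . num], [L → . y y] }  — shift
  I4: { [D → T .], [T → T . num] }  — shift, reduce
  I5: { [L → num . d], [L → num .] }  — shift, reduce
  I6: { [L → . num d], [L → . num], [L → . y y], [L → y . y], [T → y . L E] }  — shift
  I7: { [D → . L L num], [D → . T], [E → . D], [L → . num d], [L → . num], [L → . y y], [T → . D D], [T → . T num], [T → . y L E], [T → y L . E] }  — shift
  I8: { [L → y . y], [L → y y .] }  — shift, reduce
  I9: { [L → y y .] }  — reduce
  I10: { [T → y L E .] }  — reduce
  I11: { [L → num d .] }  — reduce
  I12: { [T → T num .] }  — reduce
  I13: { [D → L L . num] }  — shift
  I14: { [L → y . y] }  — shift
  I15: { [D → L L num .] }  — reduce
  I16: { [D → . L L num], [D → . T], [L → . num d], [L → . num], [L → . y y], [T → . D D], [T → . T num], [T → . y L E], [T → D . D], [T → D D .] }  — shift, reduce

I1 contains reduce item [E → D .] and shift items [L → . num], [L → . num d], [L → . y y], [T → . y L E] — shift-reduce conflict.
I4 contains reduce item [D → T .] and shift item [T → T . num] — shift-reduce conflict.
I5 contains reduce item [L → num .] and shift item [L → num . d] — shift-reduce conflict.
I8 contains reduce item [L → y y .] and shift item [L → y . y] — shift-reduce conflict.
I16 contains reduce item [T → D D .] and shift items [L → . num], [L → . num d], [L → . y y], [T → . y L E] — shift-reduce conflict.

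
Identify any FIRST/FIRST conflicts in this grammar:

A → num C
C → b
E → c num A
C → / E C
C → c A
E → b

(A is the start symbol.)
No FIRST/FIRST conflicts.

Productions for C:
  C → b: FIRST = { 'b' }
  C → / E C: FIRST = { '/' }
  C → c A: FIRST = { 'c' }
Productions for E:
  E → c num A: FIRST = { 'c' }
  E → b: FIRST = { 'b' }
A has only one production, so no FIRST/FIRST conflict is possible there.

All alternatives of each non-terminal have pairwise disjoint FIRST sets.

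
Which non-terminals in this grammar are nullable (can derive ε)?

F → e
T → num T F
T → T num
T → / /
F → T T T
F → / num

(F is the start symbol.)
None

A non-terminal is nullable if it can derive ε (the empty string): either it has an ε-production, or it has a production whose right-hand side consists entirely of nullable non-terminals.

There are no ε-productions, so no non-terminal can derive ε.
No non-terminals are nullable.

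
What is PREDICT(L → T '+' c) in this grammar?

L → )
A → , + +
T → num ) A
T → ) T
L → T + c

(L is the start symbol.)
{ ')', 'num' }

PREDICT(L → T '+' c) = (FIRST(RHS) \ {ε}) ∪ (FOLLOW(L) if ε ∈ FIRST(RHS), i.e. RHS ⇒* ε)
FIRST(T) = { ')', 'num' }
FIRST(T '+' c) = { ')', 'num' }
ε ∉ FIRST(T '+' c), so FOLLOW(L) is not added.
PREDICT(L → T '+' c) = { ')', 'num' }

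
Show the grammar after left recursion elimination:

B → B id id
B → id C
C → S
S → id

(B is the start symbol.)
B → id C B'
B' → id id B'
B' → ε
C → S
S → id

B is directly left-recursive. The standard transformation for
  A → A α₁ | ... | A α_m | β₁ | ... | β_n
is
  A  → β₁ A' | ... | β_n A'
  A' → α₁ A' | ... | α_m A' | ε

B → id C becomes B → id C B'
B → B id id becomes B' → id id B'
Add B' → ε

Productions for other non-terminals are unchanged:
  C → S
  S → id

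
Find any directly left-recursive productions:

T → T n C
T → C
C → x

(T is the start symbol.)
T → T n C: LEFT RECURSIVE (starts with T)
T → C: starts with C
C → x: starts with x

The grammar has direct left recursion on: T.

Answer: Yes, T is left-recursive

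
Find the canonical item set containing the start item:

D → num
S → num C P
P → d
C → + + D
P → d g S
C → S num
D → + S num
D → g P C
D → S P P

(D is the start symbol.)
{ [D → . + S num], [D → . S P P], [D → . g P C], [D → . num], [D' → . D], [S → . num C P] }

First, augment the grammar with D' → D
I₀ = CLOSURE({ [D' → . D] }):
  [D' → . D] has the dot before D: add [D → . num], [D → . + S num], [D → . g P C], [D → . S P P]
  [D → . S P P] has the dot before S: add [S → . num C P]
No further items can be added.

I₀ = { [D → . + S num], [D → . S P P], [D → . g P C], [D → . num], [D' → . D], [S → . num C P] }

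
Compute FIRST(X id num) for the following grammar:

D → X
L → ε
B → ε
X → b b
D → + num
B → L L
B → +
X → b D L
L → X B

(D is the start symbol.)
{ 'b' }

FIRST sets of the non-terminals involved (from the grammar, by fixed-point iteration):
  FIRST(X) = { 'b' }

To compute FIRST(X id num), process the symbols left to right:
Symbol X is a non-terminal. Add FIRST(X) \ {ε} = { 'b' }
X is not nullable (ε ∉ FIRST(X)), so stop here.
FIRST(X id num) = { 'b' }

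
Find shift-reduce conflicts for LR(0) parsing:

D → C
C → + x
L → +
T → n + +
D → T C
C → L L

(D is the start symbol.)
A shift-reduce conflict occurs when an LR(0) state has both:
  - a complete (reduce) item [A → α .] (dot at the end), and
  - a shift item [B → β . c γ] (dot before a terminal).

Augment with D' → D and build the canonical LR(0) collection (I0 = CLOSURE({[D' → . D]}), then GOTO on every symbol after a dot until no new states appear). It has 13 states:
  I0: { [C → . + x], [C → . L L], [D → . C], [D → . T C], [D' → . D], [L → . +], [T → . n + +] }  — shift
  I1: { [C → + . x], [L → + .] }  — shift, reduce
  I2: { [D → C .] }  — reduce
  I3: { [D' → D .] }  — accept
  I4: { [C → L . L], [L → . +] }  — shift
  I5: { [C → . + x], [C → . L L], [D → T . C], [L → . +] }  — shift
  I6: { [T → n . + +] }  — shift
  I7: { [T → n + . +] }  — shift
  I8: { [T → n + + .] }  — reduce
  I9: { [D → T C .] }  — reduce
  I10: { [L → + .] }  — reduce
  I11: { [C → L L .] }  — reduce
  I12: { [C → + x .] }  — reduce

I1 contains reduce item [L → + .] and shift item [C → + . x] — shift-reduce conflict.

Answer: Yes — I1: [L → + .] vs [C → + . x]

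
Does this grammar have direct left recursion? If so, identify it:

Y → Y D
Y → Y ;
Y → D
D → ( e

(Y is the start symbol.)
Y → Y D: LEFT RECURSIVE (starts with Y)
Y → Y ;: LEFT RECURSIVE (starts with Y)
Y → D: starts with D
D → ( e: starts with '('

The grammar has direct left recursion on: Y.

Answer: Yes, Y is left-recursive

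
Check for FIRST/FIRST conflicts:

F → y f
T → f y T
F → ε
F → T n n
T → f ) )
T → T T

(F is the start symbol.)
Yes. T → f y T / T → f ')' ')' on { 'f' }; T → f y T / T → T T on { 'f' }; T → f ')' ')' / T → T T on { 'f' }

A FIRST/FIRST conflict occurs when two productions N → α and N → β for the same non-terminal have FIRST(α) ∩ FIRST(β) ≠ ∅ (with ε ∈ FIRST of a nullable right-hand side, so two nullable alternatives also conflict).

FIRST sets of the non-terminals at (or reachable through a nullable prefix from) the front of some alternative:
  FIRST(T) = { 'f' }

Productions for F:
  F → y f: FIRST = { 'y' }
  F → ε: FIRST = { ε }
  F → T n n: FIRST = { 'f' }
Productions for T:
  T → f y T: FIRST = { 'f' }
  T → f ) ): FIRST = { 'f' }
  T → T T: FIRST = { 'f' }

Conflict for T: T → f y T and T → f ) )
  Overlap: { 'f' }
Conflict for T: T → f y T and T → T T
  Overlap: { 'f' }
Conflict for T: T → f ) ) and T → T T
  Overlap: { 'f' }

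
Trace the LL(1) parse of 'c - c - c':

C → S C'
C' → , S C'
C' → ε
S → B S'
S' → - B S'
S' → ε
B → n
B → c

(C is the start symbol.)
LL(1) parsing maintains a stack (initially the start symbol over $) and the input. At each step: if the stack top is a terminal, match it against the current input token; if it is a non-terminal N, replace it with the RHS of M[N, lookahead] (the unique production whose predict set contains the lookahead).

Stack is shown with the top on the left.

Stack        Input        Action
--------------------------------
C $          c - c - c $  output C → S C'
S C' $       c - c - c $  output S → B S'
B S' C' $    c - c - c $  output B → c
c S' C' $    c - c - c $  match 'c'
S' C' $      - c - c $    output S' → - B S'
- B S' C' $  - c - c $    match '-'
B S' C' $    c - c $      output B → c
c S' C' $    c - c $      match 'c'
S' C' $      - c $        output S' → - B S'
- B S' C' $  - c $        match '-'
B S' C' $    c $          output B → c
c S' C' $    c $          match 'c'
S' C' $      $            output S' → ε
C' $         $            output C' → ε
$            $            accept

The string is accepted.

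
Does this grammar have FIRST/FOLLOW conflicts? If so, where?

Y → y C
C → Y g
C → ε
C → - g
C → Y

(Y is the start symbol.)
No FIRST/FOLLOW conflicts.

A FIRST/FOLLOW conflict occurs when a non-terminal N has a nullable alternative N → β (β ⇒* ε) and another alternative N → α with FIRST(α) ∩ FOLLOW(N) ≠ ∅: on such a lookahead the parser cannot decide between expanding α and letting N vanish via β.

Nullable non-terminals: C.
FIRST sets used below: FIRST(Y) = { 'y' }

C: nullable alternative(s) C → ε; FOLLOW(C) = { $, 'g' }
  C → Y g: FIRST \ {ε} = { 'y' } — disjoint from FOLLOW(C)
  C → ε: FIRST \ {ε} = { } — this is the only nullable alternative, skip
  C → - g: FIRST \ {ε} = { '-' } — disjoint from FOLLOW(C)
  C → Y: FIRST \ {ε} = { 'y' } — disjoint from FOLLOW(C)

Y has no nullable alternative, so no FIRST/FOLLOW check is needed there.

No FIRST/FOLLOW conflicts found.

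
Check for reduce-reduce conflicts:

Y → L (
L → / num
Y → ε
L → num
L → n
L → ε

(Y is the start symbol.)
A reduce-reduce conflict occurs when an LR(0) state has two complete items [A → α .] and [B → β .] — both call for a reduction, and with no lookahead the parser cannot choose between them.

Augment with Y' → Y and build the canonical LR(0) collection (I0 = CLOSURE({[Y' → . Y]}), then GOTO on every symbol after a dot until no new states appear). It has 8 states:
  I0: { [L → . / num], [L → . n], [L → . num], [L → .], [Y → . L (], [Y → .], [Y' → . Y] }  — shift, 2 reduces
  I1: { [L → / . num] }  — shift
  I2: { [Y → L . (] }  — shift
  I3: { [Y' → Y .] }  — accept
  I4: { [L → n .] }  — reduce
  I5: { [L → num .] }  — reduce
  I6: { [Y → L ( .] }  — reduce
  I7: { [L → / num .] }  — reduce

I0 contains complete items [L → .], [Y → .] — reduce-reduce conflict.

Answer: Yes — I0: [L → .] vs [Y → .]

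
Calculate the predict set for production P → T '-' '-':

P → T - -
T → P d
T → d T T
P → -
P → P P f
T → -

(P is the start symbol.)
PREDICT(P → T '-' '-') = (FIRST(RHS) \ {ε}) ∪ (FOLLOW(P) if ε ∈ FIRST(RHS), i.e. RHS ⇒* ε)
FIRST(T) = { '-', 'd' }
FIRST(T '-' '-') = { '-', 'd' }
ε ∉ FIRST(T '-' '-'), so FOLLOW(P) is not added.
PREDICT(P → T '-' '-') = { '-', 'd' }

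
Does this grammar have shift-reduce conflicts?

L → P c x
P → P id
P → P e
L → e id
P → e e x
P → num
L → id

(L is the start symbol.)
No shift-reduce conflicts

A shift-reduce conflict occurs when an LR(0) state has both:
  - a complete (reduce) item [A → α .] (dot at the end), and
  - a shift item [B → β . c γ] (dot before a terminal).

Augment with L' → L and build the canonical LR(0) collection (I0 = CLOSURE({[L' → . L]}), then GOTO on every symbol after a dot until no new states appear). It has 13 states:
  I0: { [L → . P c x], [L → . e id], [L → . id], [L' → . L], [P → . P e], [P → . P id], [P → . e e x], [P → . num] }  — shift
  I1: { [L' → L .] }  — accept
  I2: { [L → P . c x], [P → P . e], [P → P . id] }  — shift
  I3: { [L → e . id], [P → e . e x] }  — shift
  I4: { [L → id .] }  — reduce
  I5: { [P → num .] }  — reduce
  I6: { [P → e e . x] }  — shift
  I7: { [L → e id .] }  — reduce
  I8: { [P → e e x .] }  — reduce
  I9: { [L → P c . x] }  — shift
  I10: { [P → P e .] }  — reduce
  I11: { [P → P id .] }  — reduce
  I12: { [L → P c x .] }  — reduce

No state contains both a complete item and a shift item.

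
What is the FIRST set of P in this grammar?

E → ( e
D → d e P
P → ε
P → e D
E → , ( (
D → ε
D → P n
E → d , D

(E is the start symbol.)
To compute FIRST(P), examine every production with P on the left-hand side, reading each right-hand side left to right until a non-nullable symbol is reached.

From P → ε:
  - ε-production, so ε ∈ FIRST(P)
From P → e D:
  - e is a terminal: add 'e' and stop

Collecting: FIRST(P) = { 'e', ε }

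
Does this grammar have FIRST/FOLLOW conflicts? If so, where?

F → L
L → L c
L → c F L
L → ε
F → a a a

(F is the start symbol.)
Yes. L → L c with FOLLOW(L) on { 'c' }; L → c F L with FOLLOW(L) on { 'c' }

Nullable non-terminals: F, L.
FIRST sets used below: FIRST(L) = { 'c', ε }

F: nullable alternative(s) F → L; FOLLOW(F) = { $, 'c' }
  F → L: FIRST \ {ε} = { 'c' } — this is the only nullable alternative, skip
  F → a a a: FIRST \ {ε} = { 'a' } — disjoint from FOLLOW(F)

L: nullable alternative(s) L → ε; FOLLOW(L) = { $, 'c' }
  L → L c: FIRST \ {ε} = { 'c' } — overlaps FOLLOW(L) on { 'c' }: CONFLICT
  L → c F L: FIRST \ {ε} = { 'c' } — overlaps FOLLOW(L) on { 'c' }: CONFLICT
  L → ε: FIRST \ {ε} = { } — this is the only nullable alternative, skip

So the grammar has 2 FIRST/FOLLOW conflicts (marked CONFLICT above).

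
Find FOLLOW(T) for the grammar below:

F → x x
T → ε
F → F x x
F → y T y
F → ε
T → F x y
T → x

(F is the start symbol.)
{ 'y' }

To compute FOLLOW(T), find every occurrence of T on a right-hand side N → α T β: add FIRST(β) \ {ε}, and if β is empty or nullable also add FOLLOW(N). Iterate to a fixed point.

In F → y T y: T is followed by y, add FIRST(y) \ {ε} = { 'y' }

Taking the union: FOLLOW(T) = { 'y' }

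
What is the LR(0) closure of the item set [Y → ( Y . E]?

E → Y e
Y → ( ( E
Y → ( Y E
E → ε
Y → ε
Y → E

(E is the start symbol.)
Start with: [Y → ( Y . E]
  [Y → ( Y . E] has the dot before E: add [E → . Y e], [E → .]
  [E → . Y e] has the dot before Y: add [Y → . ( ( E], [Y → . ( Y E], [Y → .], [Y → . E]
No further items can be added.

CLOSURE = { [E → . Y e], [E → .], [Y → ( Y . E], [Y → . ( ( E], [Y → . ( Y E], [Y → . E], [Y → .] }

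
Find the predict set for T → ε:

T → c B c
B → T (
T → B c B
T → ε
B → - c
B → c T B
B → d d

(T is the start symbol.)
{ $, '(', '-', 'c', 'd' }

PREDICT(T → ε) = (FIRST(RHS) \ {ε}) ∪ (FOLLOW(T) if ε ∈ FIRST(RHS), i.e. RHS ⇒* ε)
The right-hand side is ε (FIRST(ε) = { ε }), so the predict set is FOLLOW(T) = { $, '(', '-', 'c', 'd' }
PREDICT(T → ε) = { $, '(', '-', 'c', 'd' }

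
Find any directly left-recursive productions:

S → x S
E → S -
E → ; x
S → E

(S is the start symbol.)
S → x S: starts with x
E → S -: starts with S
E → ; x: starts with ';'
S → E: starts with E

No direct left recursion found.

Answer: No direct left recursion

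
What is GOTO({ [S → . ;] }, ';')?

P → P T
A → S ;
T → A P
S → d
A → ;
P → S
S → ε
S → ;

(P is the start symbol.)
{ [S → ; .] }

GOTO(I, ';') = CLOSURE({ [A → αX.β] : [A → α.Xβ] ∈ I, X = ';' })

Items with dot before ';', with the dot advanced:
  [S → . ;] → [S → ; .]
Closure adds nothing (no advanced item has the dot before a non-terminal).

GOTO = { [S → ; .] }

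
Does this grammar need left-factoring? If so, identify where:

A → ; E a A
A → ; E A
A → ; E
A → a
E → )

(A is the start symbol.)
Yes, A has productions with common prefix '; E'

Left-factoring is needed when two productions for the same non-terminal
share a common prefix on the right-hand side.

Productions for A:
  A → ; E a A
  A → ; E A
  A → ; E
  A → a

Found common prefix '; E' in productions for A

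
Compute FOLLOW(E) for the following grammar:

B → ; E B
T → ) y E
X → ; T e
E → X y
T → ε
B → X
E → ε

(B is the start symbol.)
{ ';', 'e' }

In B → ; E B: E is followed by B, add FIRST(B) \ {ε} = { ';' }
In T → ) y E: E is at the end, add FOLLOW(T)

The FOLLOW sets referred to above (computed the same way, to a fixed point):
  FOLLOW(T) = { 'e' }

Taking the union: FOLLOW(E) = { ';', 'e' }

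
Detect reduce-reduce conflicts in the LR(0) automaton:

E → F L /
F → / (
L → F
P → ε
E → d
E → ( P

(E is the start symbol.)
Augment with E' → E and build the canonical LR(0) collection (I0 = CLOSURE({[E' → . E]}), then GOTO on every symbol after a dot until no new states appear). It has 11 states:
  I0: { [E → . ( P], [E → . F L /], [E → . d], [E' → . E], [F → . / (] }  — shift
  I1: { [E → ( . P], [P → .] }  — reduce
  I2: { [F → / . (] }  — shift
  I3: { [E' → E .] }  — accept
  I4: { [E → F . L /], [F → . / (], [L → . F] }  — shift
  I5: { [E → d .] }  — reduce
  I6: { [L → F .] }  — reduce
  I7: { [E → F L . /] }  — shift
  I8: { [E → F L / .] }  — reduce
  I9: { [F → / ( .] }  — reduce
  I10: { [E → ( P .] }  — reduce

No state contains more than one complete item.

Answer: No reduce-reduce conflicts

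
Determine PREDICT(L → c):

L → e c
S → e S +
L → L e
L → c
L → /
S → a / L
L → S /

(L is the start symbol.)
PREDICT(L → c) = (FIRST(RHS) \ {ε}) ∪ (FOLLOW(L) if ε ∈ FIRST(RHS), i.e. RHS ⇒* ε)
FIRST(c) = { 'c' }
ε ∉ FIRST(c), so FOLLOW(L) is not added.
PREDICT(L → c) = { 'c' }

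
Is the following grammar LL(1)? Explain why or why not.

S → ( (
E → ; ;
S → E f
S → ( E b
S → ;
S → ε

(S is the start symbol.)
No. Predict set conflict for S: { '(' }

A grammar is LL(1) if for each non-terminal N with multiple productions, the predict sets of those productions are pairwise disjoint, where PREDICT(N → α) = (FIRST(α) \ {ε}) ∪ (FOLLOW(N) if α ⇒* ε).

Relevant sets:
  FIRST(E) = { ';' }
  FOLLOW(S) = { $ }

For S:
  PREDICT(S → '(' '(') = { '(' }
  PREDICT(S → E f) = { ';' }
  PREDICT(S → '(' E b) = { '(' }
  PREDICT(S → ';') = { ';' }
  PREDICT(S → ε) = { $ }
E has a single production, so nothing to check there.

Conflict found: Predict set conflict for S: { '(' }
The grammar is NOT LL(1).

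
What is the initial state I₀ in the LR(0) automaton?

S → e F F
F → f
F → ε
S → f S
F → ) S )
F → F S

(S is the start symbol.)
{ [S → . e F F], [S → . f S], [S' → . S] }

First, augment the grammar with S' → S
I₀ = CLOSURE({ [S' → . S] }):
  [S' → . S] has the dot before S: add [S → . e F F], [S → . f S]
No further items can be added.

I₀ = { [S → . e F F], [S → . f S], [S' → . S] }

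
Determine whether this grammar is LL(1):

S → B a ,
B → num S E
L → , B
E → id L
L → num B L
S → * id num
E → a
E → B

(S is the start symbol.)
Relevant sets:
  FIRST(B) = { 'num' }

For S:
  PREDICT(S → B a ',') = { 'num' }
  PREDICT(S → '*' id num) = { '*' }
For L:
  PREDICT(L → ',' B) = { ',' }
  PREDICT(L → num B L) = { 'num' }
For E:
  PREDICT(E → id L) = { 'id' }
  PREDICT(E → a) = { 'a' }
  PREDICT(E → B) = { 'num' }
B has a single production, so nothing to check there.

All predict sets are disjoint. The grammar IS LL(1).

Answer: Yes, the grammar is LL(1).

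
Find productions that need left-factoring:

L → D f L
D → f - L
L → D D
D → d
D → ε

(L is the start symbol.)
Yes, L has productions with common prefix 'D'

Left-factoring is needed when two productions for the same non-terminal
share a common prefix on the right-hand side.

Productions for L:
  L → D f L
  L → D D
Productions for D:
  D → f - L
  D → d
  D → ε

Found common prefix 'D' in productions for L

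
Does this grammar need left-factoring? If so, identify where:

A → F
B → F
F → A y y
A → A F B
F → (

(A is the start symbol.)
No, left-factoring is not needed

Left-factoring is needed when two productions for the same non-terminal
share a common prefix on the right-hand side.

Productions for A:
  A → F
  A → A F B
Productions for F:
  F → A y y
  F → (

No common prefixes found.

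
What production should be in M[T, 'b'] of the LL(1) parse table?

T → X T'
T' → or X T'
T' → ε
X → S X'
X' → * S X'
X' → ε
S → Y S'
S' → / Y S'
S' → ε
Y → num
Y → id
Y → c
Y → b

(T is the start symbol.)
T → X T'

To find M[T, 'b'], we find productions for T where 'b' is in the predict set (PREDICT(N → α) = (FIRST(α) \ {ε}) ∪ (FOLLOW(N) if α ⇒* ε)).

Relevant sets:
  FIRST(X) = { 'b', 'c', 'id', 'num' }

T → X T': PREDICT = { 'b', 'c', 'id', 'num' }
  'b' is in predict set, so this production goes in M[T, 'b']

M[T, 'b'] = T → X T'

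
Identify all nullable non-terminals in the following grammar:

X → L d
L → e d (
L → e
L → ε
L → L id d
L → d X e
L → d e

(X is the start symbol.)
{ 'L' }

A non-terminal is nullable if it can derive ε (the empty string): either it has an ε-production, or it has a production whose right-hand side consists entirely of nullable non-terminals.

ε-productions: L → ε
So L is immediately nullable.
No further non-terminal can be added: every production for the remaining non-terminals contains a terminal or a non-nullable non-terminal.
Nullable = { 'L' }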